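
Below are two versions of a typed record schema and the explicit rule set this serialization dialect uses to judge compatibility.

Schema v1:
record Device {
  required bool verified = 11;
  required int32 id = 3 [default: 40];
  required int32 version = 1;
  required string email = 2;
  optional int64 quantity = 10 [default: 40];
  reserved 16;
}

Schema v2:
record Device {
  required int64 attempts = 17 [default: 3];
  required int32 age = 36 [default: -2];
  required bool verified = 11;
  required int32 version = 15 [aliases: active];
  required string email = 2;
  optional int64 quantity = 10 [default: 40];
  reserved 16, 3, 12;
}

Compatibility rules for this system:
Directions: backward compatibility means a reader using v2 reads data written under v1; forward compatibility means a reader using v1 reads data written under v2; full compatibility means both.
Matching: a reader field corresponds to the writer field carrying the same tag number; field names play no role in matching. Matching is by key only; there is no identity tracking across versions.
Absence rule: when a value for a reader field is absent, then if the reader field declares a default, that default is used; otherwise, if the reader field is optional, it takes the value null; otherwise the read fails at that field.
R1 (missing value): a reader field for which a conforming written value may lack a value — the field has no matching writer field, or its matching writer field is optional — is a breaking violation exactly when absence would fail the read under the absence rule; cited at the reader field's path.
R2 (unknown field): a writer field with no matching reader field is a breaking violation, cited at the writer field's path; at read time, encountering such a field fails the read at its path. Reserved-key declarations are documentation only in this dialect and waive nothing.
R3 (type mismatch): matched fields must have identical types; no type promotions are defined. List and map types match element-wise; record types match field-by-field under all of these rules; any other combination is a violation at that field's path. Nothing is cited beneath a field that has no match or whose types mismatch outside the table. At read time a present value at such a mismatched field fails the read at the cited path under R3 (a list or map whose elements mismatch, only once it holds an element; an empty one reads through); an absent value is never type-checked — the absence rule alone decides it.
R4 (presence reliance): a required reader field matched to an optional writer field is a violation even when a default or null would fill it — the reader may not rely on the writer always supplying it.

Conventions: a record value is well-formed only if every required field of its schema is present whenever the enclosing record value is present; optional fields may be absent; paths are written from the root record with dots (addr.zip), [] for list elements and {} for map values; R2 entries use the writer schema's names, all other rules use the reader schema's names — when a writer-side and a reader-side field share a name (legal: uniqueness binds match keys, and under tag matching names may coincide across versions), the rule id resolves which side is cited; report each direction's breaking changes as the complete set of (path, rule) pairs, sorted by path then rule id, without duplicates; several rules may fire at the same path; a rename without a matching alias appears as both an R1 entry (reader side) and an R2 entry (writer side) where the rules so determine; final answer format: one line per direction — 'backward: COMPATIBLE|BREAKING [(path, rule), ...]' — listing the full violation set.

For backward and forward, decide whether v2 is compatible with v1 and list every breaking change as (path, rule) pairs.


the writer's type comes first in each Device pair
backward for Device (reader v2, writer v1):
  attempts: no writer-side match
  age: no writer-side match
  verified: bool -> bool, writer required; from verified
  version: no writer-side match
  email: string -> string, writer required; from email
  quantity: int64 -> int64, writer optional; from quantity
  id (writer side), unknown to reader
  version (writer side), unknown to reader
  violation R2 at id
  violation R1 at version
  violation R2 at version
  => 3 violation(s): backward is BREAKING for Device
forward for Device (reader v1, writer v2):
  verified: bool -> bool, writer required; from verified
  id: no writer-side match
  version: no writer-side match
  email: string -> string, writer required; from email
  quantity: int64 -> int64, writer optional; from quantity
  attempts (writer side), unknown to reader
  age (writer side), unknown to reader
  version (writer side), unknown to reader
  violation R2 at age
  violation R2 at attempts
  violation R1 at version
  violation R2 at version
  => 4 violation(s): forward is BREAKING for Device

backward: BREAKING [(id, R2), (version, R1), (version, R2)]; forward: BREAKING [(age, R2), (attempts, R2), (version, R1), (version, R2)]


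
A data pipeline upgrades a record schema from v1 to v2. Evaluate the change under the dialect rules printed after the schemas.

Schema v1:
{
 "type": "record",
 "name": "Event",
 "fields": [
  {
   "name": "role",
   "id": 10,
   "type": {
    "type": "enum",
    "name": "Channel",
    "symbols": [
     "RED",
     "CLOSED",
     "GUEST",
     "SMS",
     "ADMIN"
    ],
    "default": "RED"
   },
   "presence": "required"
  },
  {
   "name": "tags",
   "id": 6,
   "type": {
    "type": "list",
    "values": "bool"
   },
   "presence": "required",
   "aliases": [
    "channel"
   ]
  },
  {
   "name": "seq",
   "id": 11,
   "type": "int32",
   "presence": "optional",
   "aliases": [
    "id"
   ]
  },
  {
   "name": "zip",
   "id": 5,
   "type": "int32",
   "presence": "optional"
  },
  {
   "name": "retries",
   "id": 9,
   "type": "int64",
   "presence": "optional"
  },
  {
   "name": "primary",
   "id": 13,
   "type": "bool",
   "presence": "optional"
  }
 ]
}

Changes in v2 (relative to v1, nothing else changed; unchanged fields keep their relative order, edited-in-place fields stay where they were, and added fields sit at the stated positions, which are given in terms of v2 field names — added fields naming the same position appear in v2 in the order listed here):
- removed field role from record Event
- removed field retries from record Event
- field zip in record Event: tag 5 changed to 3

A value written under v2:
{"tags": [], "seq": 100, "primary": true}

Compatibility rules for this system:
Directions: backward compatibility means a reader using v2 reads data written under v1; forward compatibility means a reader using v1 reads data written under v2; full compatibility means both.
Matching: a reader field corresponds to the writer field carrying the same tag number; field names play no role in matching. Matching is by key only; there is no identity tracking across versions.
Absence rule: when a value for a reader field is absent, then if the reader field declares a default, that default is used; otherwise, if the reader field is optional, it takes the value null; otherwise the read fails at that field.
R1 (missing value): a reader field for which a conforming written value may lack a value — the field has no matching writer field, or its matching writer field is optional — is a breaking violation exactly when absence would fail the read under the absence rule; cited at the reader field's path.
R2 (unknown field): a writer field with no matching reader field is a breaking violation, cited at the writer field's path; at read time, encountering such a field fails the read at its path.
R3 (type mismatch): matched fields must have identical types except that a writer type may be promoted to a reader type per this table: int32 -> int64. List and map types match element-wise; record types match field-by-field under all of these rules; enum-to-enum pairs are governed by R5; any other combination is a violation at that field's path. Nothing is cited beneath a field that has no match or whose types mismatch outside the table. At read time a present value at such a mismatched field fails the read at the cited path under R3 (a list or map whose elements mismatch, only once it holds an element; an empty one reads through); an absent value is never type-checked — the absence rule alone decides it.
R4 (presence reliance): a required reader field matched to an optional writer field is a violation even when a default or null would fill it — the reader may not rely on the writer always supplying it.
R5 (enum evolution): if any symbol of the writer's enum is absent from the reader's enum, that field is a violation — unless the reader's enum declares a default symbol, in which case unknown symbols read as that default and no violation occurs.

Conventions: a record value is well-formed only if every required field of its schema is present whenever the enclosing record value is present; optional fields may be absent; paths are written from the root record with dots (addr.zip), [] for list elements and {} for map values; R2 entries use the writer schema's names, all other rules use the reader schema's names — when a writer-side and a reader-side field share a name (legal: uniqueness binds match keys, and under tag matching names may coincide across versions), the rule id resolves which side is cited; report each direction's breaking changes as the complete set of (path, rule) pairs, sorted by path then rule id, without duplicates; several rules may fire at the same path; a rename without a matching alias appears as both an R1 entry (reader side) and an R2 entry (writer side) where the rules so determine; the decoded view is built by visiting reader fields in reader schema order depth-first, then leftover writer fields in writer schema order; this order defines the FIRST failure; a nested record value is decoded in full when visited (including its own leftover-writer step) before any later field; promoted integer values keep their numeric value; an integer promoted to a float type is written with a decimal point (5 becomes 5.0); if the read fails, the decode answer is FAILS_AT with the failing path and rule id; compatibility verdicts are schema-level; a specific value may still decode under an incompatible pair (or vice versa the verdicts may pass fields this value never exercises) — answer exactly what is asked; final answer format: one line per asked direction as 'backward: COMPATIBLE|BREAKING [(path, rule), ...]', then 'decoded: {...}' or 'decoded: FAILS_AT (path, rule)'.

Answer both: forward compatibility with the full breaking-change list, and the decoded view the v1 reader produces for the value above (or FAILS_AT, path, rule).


in Event below, arrows point writer -> reader
forward analysis of Event with v1 as reader and v2 as writer:
  role has no writer counterpart
  writer required, list<bool> -> list<bool>: reader tags maps from writer tags
  writer optional, int32 -> int32: reader seq maps from writer seq
  zip has no writer counterpart
  retries has no writer counterpart
  writer optional, bool -> bool: reader primary maps from writer primary
  leftover writer field: zip
  violation R1 at role
  violation R2 at zip
  => forward verdict for Event: BREAKING, 2 violation(s)
migrating the Event value to v1:
  read fails at role under R1 (no fill)
  => FAILS_AT (role, R1)
diffs on Event not affecting the asked answer:
  removed field retries from record Event -> affects backward compatibility only, which is not asked

forward: BREAKING [(role, R1), (zip, R2)]; decoded: FAILS_AT (role, R1)


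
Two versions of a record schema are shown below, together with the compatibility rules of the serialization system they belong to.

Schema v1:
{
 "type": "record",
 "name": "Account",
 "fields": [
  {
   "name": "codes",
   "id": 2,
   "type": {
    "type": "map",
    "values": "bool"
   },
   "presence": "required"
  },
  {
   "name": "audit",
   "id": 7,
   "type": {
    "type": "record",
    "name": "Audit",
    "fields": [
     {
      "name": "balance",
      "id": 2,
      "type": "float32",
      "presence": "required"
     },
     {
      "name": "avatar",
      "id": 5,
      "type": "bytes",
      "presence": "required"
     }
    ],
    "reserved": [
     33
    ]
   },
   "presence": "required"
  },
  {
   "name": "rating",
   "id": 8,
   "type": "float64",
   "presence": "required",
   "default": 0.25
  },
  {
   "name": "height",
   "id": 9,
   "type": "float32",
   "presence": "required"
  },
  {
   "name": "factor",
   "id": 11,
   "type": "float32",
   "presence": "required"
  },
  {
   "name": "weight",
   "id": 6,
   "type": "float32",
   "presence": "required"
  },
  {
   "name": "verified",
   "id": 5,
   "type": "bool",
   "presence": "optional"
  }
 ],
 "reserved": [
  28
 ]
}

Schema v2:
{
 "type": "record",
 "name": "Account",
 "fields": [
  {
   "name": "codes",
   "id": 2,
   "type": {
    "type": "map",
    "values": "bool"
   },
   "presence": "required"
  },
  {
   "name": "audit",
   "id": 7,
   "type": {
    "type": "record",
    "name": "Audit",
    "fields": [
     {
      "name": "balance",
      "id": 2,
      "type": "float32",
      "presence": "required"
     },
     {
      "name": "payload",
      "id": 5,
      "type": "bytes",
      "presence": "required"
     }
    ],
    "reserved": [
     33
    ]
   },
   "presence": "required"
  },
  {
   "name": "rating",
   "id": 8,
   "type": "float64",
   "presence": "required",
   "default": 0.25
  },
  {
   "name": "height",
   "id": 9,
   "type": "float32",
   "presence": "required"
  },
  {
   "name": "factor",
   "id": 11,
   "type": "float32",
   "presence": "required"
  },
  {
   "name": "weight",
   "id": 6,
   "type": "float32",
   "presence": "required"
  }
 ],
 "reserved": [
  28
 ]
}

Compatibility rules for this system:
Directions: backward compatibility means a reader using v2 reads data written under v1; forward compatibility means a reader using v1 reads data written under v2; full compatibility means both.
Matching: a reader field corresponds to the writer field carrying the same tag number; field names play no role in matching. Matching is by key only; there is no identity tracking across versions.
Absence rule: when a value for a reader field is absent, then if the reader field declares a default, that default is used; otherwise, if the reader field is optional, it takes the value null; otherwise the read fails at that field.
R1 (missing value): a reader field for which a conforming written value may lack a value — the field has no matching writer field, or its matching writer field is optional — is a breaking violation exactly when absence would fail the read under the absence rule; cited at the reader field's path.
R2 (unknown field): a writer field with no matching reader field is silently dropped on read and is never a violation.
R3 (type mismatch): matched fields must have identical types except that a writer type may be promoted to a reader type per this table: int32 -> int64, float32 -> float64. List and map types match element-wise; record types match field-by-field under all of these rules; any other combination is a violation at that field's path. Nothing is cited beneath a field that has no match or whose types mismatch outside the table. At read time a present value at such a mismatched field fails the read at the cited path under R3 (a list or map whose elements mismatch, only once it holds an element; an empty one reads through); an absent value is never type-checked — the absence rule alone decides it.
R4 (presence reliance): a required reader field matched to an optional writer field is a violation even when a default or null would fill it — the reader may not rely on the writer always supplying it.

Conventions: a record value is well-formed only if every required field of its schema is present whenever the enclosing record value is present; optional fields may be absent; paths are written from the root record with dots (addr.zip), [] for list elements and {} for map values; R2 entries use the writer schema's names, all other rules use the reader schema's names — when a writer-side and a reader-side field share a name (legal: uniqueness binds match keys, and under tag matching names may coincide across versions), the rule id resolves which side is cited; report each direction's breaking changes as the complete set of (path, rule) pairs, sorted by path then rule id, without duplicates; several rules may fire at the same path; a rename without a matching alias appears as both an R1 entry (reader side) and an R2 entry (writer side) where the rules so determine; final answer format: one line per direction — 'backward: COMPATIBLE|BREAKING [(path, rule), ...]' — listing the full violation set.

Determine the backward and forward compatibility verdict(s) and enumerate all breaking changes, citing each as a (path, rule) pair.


backward: COMPATIBLE []; forward: COMPATIBLE []

in Account below, arrows point writer -> reader
backward for Account (reader v2, writer v1):
  codes: map<string, bool> -> map<string, bool>, writer required; from codes
  audit: Audit -> Audit, writer required; from audit
  rating: float64 -> float64, writer required; from rating
  height: float32 -> float32, writer required; from height
  factor: float32 -> float32, writer required; from factor
  weight: float32 -> float32, writer required; from weight
  verified (writer side), unknown to reader
  audit.balance: float32 -> float32, writer required; from audit.balance
  audit.payload: bytes -> bytes, writer required; from audit.avatar
  => backward: COMPATIBLE
forward for Account (reader v1, writer v2):
  codes: map<string, bool> -> map<string, bool>, writer required; from codes
  audit: Audit -> Audit, writer required; from audit
  rating: float64 -> float64, writer required; from rating
  height: float32 -> float32, writer required; from height
  factor: float32 -> float32, writer required; from factor
  weight: float32 -> float32, writer required; from weight
  verified: no writer match
  audit.balance: float32 -> float32, writer required; from audit.balance
  audit.avatar: bytes -> bytes, writer required; from audit.payload
  => forward: COMPATIBLE


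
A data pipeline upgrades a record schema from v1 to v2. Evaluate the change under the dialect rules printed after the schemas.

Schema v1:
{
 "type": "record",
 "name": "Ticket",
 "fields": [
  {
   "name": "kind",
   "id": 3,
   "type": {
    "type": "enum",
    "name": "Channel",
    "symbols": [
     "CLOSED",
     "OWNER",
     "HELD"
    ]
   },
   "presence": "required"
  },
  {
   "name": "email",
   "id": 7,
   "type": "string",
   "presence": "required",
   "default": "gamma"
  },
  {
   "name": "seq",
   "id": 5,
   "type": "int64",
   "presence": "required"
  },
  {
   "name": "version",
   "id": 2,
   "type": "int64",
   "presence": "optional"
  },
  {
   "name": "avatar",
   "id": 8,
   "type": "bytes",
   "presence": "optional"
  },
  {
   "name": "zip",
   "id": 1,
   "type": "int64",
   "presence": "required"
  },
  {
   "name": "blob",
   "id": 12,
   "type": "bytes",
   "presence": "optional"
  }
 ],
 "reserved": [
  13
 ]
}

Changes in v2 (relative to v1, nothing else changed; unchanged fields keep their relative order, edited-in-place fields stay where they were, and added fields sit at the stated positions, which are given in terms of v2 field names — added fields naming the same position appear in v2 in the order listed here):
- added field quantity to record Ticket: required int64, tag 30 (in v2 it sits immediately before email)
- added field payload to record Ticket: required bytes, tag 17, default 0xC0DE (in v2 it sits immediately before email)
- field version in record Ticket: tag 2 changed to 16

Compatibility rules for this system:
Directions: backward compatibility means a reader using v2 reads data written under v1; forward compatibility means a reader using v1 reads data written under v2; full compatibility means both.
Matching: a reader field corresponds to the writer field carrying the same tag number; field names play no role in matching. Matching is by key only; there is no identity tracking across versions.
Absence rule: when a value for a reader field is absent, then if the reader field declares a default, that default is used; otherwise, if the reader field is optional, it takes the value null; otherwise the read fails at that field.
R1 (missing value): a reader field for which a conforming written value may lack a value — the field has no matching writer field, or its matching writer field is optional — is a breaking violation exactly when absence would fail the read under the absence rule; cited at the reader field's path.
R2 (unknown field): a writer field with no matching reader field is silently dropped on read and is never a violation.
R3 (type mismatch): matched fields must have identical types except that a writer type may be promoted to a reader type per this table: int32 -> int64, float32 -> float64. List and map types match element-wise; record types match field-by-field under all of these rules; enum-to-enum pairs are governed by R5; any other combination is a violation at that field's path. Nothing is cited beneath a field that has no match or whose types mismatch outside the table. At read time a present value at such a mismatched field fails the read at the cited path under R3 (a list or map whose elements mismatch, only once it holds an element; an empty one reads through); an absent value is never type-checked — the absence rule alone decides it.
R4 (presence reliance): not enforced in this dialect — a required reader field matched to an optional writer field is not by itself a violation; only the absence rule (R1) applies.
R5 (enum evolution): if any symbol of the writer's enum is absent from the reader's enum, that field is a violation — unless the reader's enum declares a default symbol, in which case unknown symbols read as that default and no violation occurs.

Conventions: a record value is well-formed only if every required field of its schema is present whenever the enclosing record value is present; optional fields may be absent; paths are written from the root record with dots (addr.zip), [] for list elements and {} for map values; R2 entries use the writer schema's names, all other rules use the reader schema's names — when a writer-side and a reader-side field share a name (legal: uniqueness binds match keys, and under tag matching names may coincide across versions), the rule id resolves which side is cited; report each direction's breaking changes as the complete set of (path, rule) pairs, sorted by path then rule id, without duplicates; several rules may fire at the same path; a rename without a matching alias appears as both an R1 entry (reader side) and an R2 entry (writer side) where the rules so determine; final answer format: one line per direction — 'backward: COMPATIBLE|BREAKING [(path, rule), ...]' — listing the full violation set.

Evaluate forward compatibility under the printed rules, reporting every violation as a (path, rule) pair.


in Ticket below, arrows point writer -> reader
forward for Ticket (reader v1, writer v2):
  kind: paired with writer kind (Channel -> Channel; writer required)
  email: paired with writer email (string -> string; writer required)
  seq: paired with writer seq (int64 -> int64; writer required)
  no writer field matches reader version
  avatar: paired with writer avatar (bytes -> bytes; writer optional)
  zip: paired with writer zip (int64 -> int64; writer required)
  blob: paired with writer blob (bytes -> bytes; writer optional)
  writer field quantity has no reader counterpart
  writer field payload has no reader counterpart
  writer field version has no reader counterpart
  => no violations; forward on Ticket: COMPATIBLE
the rest of the Ticket diff is inert for this question:
  added field quantity to record Ticket: required int64, tag 30 (in v2 it sits immediately before email) -> its effect on Ticket is confined to the backward direction, not asked
  added field payload to record Ticket: required bytes, tag 17, default 0xC0DE (in v2 it sits immediately before email) -> no rule fires on it in Ticket's dialect; the asked verdict holds
  field version in record Ticket: tag 2 changed to 16 -> no rule fires on it in Ticket's dialect; the asked verdict holds

forward: COMPATIBLE []


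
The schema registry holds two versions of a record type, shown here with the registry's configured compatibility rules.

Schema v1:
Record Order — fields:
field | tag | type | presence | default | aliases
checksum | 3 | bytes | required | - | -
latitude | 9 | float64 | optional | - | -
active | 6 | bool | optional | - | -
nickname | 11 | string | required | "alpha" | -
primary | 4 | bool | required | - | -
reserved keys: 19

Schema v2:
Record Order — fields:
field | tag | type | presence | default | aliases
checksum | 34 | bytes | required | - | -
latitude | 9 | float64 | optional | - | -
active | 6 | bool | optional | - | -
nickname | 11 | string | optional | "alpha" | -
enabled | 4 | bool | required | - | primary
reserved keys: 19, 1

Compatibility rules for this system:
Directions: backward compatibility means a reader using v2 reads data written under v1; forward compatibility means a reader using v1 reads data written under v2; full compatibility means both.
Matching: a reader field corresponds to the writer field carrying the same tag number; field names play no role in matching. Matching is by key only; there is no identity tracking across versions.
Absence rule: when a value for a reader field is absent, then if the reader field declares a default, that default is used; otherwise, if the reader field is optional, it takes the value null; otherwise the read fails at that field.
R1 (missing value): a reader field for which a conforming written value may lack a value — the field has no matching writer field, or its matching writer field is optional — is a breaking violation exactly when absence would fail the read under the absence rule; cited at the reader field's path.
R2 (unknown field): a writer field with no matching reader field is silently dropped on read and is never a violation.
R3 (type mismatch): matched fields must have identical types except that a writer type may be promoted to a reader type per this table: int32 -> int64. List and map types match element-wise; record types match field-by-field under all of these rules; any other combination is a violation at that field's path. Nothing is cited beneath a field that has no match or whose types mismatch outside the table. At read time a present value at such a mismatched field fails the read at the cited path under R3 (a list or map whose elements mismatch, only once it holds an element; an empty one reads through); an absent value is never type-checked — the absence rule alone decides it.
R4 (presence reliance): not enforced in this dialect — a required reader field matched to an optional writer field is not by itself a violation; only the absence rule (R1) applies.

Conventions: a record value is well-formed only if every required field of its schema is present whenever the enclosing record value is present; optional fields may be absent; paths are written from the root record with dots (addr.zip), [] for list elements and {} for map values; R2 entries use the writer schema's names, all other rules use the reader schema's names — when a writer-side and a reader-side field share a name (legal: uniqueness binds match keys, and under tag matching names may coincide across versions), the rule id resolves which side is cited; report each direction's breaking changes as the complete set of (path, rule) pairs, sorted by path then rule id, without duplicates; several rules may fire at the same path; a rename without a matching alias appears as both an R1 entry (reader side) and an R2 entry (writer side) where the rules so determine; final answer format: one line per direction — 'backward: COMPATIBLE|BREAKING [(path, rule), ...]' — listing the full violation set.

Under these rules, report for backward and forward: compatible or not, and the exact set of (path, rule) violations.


the writer's type comes first in each Order pair
backward pass over Order, reader schema v2, writer schema v1:
  checksum: no writer-side match
  float64 -> float64, writer optional: latitude aligns to latitude
  bool -> bool, writer optional: active aligns to active
  string -> string, writer required: nickname aligns to nickname
  bool -> bool, writer required: enabled aligns to primary
  leftover writer field: checksum
  breaking: (checksum, R1)
  => backward: BREAKING (1)
forward pass over Order, reader schema v1, writer schema v2:
  checksum: no writer-side match
  float64 -> float64, writer optional: latitude aligns to latitude
  bool -> bool, writer optional: active aligns to active
  string -> string, writer optional: nickname aligns to nickname
  bool -> bool, writer required: primary aligns to enabled
  leftover writer field: checksum
  breaking: (checksum, R1)
  => forward: BREAKING (1)

backward: BREAKING [(checksum, R1)]; forward: BREAKING [(checksum, R1)]


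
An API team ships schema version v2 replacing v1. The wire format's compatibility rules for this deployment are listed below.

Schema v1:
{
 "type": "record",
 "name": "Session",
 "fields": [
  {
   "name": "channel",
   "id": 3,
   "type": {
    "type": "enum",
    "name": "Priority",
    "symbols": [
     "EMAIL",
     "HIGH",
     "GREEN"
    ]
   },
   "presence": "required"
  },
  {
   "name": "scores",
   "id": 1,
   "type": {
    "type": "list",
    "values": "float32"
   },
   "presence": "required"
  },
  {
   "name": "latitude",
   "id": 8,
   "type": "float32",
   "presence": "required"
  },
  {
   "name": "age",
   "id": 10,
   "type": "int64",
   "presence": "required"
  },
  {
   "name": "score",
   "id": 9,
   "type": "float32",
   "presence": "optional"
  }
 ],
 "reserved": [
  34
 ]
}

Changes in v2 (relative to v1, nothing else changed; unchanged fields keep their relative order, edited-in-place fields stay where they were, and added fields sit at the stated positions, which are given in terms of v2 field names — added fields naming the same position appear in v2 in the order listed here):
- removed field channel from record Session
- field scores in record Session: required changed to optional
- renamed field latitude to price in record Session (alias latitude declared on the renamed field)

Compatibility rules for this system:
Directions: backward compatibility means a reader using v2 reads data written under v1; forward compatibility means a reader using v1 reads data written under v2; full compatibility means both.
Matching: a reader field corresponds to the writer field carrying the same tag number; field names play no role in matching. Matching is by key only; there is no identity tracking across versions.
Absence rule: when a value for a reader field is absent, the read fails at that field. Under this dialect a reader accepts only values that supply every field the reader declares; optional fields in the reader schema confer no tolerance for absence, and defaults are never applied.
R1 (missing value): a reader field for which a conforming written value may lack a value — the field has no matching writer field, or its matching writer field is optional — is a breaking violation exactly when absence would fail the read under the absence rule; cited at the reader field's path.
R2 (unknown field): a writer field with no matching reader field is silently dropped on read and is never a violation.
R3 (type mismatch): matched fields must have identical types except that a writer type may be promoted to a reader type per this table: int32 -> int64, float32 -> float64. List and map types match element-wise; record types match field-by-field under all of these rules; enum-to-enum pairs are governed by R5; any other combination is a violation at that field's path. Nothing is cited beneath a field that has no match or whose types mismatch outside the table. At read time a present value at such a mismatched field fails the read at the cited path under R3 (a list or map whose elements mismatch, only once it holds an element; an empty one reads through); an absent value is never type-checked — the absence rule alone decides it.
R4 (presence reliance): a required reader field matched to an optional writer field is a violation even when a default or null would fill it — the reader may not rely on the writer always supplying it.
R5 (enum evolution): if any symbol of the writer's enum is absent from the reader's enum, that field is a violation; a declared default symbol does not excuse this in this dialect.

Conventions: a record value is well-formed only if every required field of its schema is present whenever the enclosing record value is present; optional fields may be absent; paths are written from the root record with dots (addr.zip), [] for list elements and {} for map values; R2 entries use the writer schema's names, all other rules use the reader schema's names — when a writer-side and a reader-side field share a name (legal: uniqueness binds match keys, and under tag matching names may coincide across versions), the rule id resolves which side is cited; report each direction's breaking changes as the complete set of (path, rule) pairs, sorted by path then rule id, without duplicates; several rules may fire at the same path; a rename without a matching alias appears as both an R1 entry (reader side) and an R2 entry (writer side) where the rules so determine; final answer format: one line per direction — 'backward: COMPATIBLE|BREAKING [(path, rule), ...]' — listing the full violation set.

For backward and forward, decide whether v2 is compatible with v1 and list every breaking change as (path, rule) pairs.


in Session below, arrows point writer -> reader
backward for Session (reader v2, writer v1):
  scores <- scores (list<float32> -> list<float32>, writer required)
  price <- latitude (float32 -> float32, writer required)
  age <- age (int64 -> int64, writer required)
  score <- score (float32 -> float32, writer optional)
  channel (writer side), unknown to reader
  R1 fires at score
  => backward: BREAKING (1)
forward for Session (reader v1, writer v2):
  no writer field matches reader channel
  scores <- scores (list<float32> -> list<float32>, writer optional)
  latitude <- price (float32 -> float32, writer required)
  age <- age (int64 -> int64, writer required)
  score <- score (float32 -> float32, writer optional)
  R1 fires at channel
  R1 fires at score
  R1 fires at scores
  R4 fires at scores
  => forward: BREAKING (4)

backward: BREAKING [(score, R1)]; forward: BREAKING [(channel, R1), (score, R1), (scores, R1), (scores, R4)]


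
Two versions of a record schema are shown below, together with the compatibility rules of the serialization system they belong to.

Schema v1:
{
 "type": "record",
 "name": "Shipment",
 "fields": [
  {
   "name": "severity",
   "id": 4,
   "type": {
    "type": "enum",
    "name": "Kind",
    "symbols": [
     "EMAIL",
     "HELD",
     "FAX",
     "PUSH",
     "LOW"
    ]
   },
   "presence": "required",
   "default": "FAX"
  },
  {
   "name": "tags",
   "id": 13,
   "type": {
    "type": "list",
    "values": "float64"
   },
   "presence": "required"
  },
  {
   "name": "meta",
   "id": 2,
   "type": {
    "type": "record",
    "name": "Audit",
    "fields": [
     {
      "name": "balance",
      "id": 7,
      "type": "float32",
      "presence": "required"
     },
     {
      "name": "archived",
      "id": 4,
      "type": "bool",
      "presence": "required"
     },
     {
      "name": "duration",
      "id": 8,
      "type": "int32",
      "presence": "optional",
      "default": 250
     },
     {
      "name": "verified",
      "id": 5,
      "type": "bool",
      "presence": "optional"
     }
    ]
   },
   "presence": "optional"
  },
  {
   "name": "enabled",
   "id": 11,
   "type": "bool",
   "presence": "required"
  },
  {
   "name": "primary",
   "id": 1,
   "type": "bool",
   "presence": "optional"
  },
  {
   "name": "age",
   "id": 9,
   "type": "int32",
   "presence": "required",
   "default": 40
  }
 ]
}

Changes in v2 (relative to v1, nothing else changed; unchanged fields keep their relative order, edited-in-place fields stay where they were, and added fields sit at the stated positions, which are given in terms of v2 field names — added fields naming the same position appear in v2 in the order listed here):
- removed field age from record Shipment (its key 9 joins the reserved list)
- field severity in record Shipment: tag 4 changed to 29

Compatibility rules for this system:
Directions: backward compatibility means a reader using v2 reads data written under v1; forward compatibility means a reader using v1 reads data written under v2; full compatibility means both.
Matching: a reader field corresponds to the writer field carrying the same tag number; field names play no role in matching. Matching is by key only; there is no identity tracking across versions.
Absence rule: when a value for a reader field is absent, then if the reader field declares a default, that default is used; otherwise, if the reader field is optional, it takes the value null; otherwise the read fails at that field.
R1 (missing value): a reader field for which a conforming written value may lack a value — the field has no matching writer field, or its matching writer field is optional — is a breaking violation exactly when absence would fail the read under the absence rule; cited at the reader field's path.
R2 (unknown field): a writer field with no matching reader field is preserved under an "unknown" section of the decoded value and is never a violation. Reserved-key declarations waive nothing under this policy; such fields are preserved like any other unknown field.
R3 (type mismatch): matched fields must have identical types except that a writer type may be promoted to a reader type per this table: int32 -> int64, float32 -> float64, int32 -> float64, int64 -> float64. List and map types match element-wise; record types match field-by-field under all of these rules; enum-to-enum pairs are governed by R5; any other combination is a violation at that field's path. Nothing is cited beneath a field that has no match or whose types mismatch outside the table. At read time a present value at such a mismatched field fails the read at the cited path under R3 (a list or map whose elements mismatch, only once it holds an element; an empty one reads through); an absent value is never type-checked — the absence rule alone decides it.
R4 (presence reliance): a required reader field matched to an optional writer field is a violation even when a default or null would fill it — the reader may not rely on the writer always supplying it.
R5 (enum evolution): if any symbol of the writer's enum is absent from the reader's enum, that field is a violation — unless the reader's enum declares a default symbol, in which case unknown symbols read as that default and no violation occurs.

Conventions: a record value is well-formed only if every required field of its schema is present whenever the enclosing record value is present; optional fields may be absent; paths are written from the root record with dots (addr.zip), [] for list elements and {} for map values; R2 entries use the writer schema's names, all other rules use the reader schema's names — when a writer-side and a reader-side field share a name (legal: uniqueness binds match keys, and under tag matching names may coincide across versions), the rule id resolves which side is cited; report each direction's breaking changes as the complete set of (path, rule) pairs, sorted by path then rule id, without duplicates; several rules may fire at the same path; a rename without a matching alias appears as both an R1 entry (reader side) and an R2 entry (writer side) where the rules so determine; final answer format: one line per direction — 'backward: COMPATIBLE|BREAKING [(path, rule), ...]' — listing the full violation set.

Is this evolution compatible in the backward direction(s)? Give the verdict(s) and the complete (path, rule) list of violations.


backward: COMPATIBLE []

each type pair in Shipment: writer, then reader
backward pass over Shipment, reader schema v2, writer schema v1:
  no writer field matches reader severity
  writer required, list<float64> -> list<float64>: reader tags maps from writer tags
  writer optional, Audit -> Audit: reader meta maps from writer meta
  writer required, bool -> bool: reader enabled maps from writer enabled
  writer optional, bool -> bool: reader primary maps from writer primary
  writer field severity has no reader counterpart
  writer field age has no reader counterpart
  writer required, float32 -> float32: reader meta.balance maps from writer meta.balance
  writer required, bool -> bool: reader meta.archived maps from writer meta.archived
  writer optional, int32 -> int32: reader meta.duration maps from writer meta.duration
  writer optional, bool -> bool: reader meta.verified maps from writer meta.verified
  => backward: COMPATIBLE
diffs on Shipment not affecting the asked answer:
  removed field age from record Shipment (its key 9 joins the reserved list) -> inert for the asked Shipment verdict: nothing fires
  field severity in record Shipment: tag 4 changed to 29 -> inert for the asked Shipment verdict: nothing fires
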